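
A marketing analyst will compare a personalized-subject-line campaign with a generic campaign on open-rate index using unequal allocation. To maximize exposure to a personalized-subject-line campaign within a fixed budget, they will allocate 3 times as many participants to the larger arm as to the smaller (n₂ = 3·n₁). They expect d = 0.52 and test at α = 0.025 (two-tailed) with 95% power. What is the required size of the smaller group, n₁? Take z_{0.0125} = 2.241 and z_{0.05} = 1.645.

With allocation ratio k = n₂/n₁ = 3, Var(x̄₁−x̄₂) = σ²(1/n₁ + 1/(k·n₁)) = σ²·(k+1)/(k·n₁).
So n₁ = (1 + 1/k)·((z_{α/2} + z_β)/d)² = 1.333 × (3.886/0.52)².
n₁ = 1.333 × 55.85 = 74.5.
Round up: n₁ = 75, giving n₂ = 3 × 75 = 225.

n₁ = 75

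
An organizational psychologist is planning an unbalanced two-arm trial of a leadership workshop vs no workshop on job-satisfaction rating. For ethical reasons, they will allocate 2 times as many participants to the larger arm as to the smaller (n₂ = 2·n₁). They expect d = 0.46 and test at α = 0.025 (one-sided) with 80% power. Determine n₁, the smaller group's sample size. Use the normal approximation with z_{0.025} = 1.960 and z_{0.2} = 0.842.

With allocation ratio k = n₂/n₁ = 2, Var(x̄₁−x̄₂) = σ²(1/n₁ + 1/(k·n₁)) = σ²·(k+1)/(k·n₁).
So n₁ = (1 + 1/k)·((z_{α} + z_β)/d)² = 1.500 × (2.802/0.46)².
n₁ = 1.500 × 37.10 = 55.7.
Round up: n₁ = 56, giving n₂ = 2 × 56 = 112.

n₁ = 56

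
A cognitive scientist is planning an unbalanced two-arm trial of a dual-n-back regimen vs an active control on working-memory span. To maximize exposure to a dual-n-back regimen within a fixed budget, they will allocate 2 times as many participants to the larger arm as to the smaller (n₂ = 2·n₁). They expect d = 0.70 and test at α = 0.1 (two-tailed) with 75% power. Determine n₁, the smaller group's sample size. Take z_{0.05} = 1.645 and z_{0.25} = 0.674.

With allocation ratio k = n₂/n₁ = 2, Var(x̄₁−x̄₂) = σ²(1/n₁ + 1/(k·n₁)) = σ²·(k+1)/(k·n₁).
So n₁ = (1 + 1/k)·((z_{α/2} + z_β)/d)² = 1.500 × (2.319/0.70)².
n₁ = 1.500 × 10.98 = 16.5.
Round up: n₁ = 17, giving n₂ = 2 × 17 = 34.

n₁ = 17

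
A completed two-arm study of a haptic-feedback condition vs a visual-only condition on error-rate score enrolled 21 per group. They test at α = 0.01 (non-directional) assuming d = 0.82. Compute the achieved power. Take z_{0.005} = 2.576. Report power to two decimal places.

For two equal groups, power = Φ(d·√(n/2) − z_{α/2}).
d·√(n/2) = 0.82 × √(21/2) = 0.82 × 3.240 = 2.657.
z_β = 2.657 − 2.576 = 0.081.
Power = Φ(0.081) = 0.532.

power ≈ 0.53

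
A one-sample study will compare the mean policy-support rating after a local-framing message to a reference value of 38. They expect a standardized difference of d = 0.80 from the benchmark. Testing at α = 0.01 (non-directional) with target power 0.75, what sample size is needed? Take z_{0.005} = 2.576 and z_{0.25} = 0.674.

n = 17

For a one-sample test: n = ((z_{α/2} + z_β) / d)².
z_{α/2} + z_β = 2.576 + 0.674 = 3.250.
n = (3.250 / 0.80)² = 4.062² = 16.50.
Round up.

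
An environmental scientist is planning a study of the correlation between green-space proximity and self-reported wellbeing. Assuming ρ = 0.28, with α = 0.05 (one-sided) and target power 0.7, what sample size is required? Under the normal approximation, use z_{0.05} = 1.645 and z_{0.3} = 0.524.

Fisher's z: C = ½·ln((1+r)/(1−r)) = ½·ln(1.7778) = 0.2877.
n = ((z_{α} + z_β)/C)² + 3.
(1.645 + 0.524) / 0.2877 = 2.169 / 0.2877 = 7.539.
n = 7.539² + 3 = 56.84 + 3 = 59.8.
Round up.

n = 60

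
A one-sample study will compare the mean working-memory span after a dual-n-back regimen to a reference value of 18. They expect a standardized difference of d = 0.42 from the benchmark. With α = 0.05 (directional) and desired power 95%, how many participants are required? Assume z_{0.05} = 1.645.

n = 62

For a one-sample test: n = ((z_{α} + z_β) / d)².
z_{α} + z_β = 1.645 + 1.645 = 3.290.
n = (3.290 / 0.42)² = 7.833² = 61.36.
Round up.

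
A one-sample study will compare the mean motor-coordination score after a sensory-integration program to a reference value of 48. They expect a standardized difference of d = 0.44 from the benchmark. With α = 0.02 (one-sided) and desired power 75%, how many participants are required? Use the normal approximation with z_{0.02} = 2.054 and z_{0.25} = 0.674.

For a one-sample test: n = ((z_{α} + z_β) / d)².
z_{α} + z_β = 2.054 + 0.674 = 2.728.
n = (2.728 / 0.44)² = 6.200² = 38.44.
Round up.

n = 39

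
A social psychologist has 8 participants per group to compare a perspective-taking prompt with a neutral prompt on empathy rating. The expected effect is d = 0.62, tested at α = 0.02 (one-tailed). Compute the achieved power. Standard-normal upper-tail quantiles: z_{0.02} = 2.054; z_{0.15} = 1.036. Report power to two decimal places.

For two equal groups, power = Φ(d·√(n/2) − z_{α}).
d·√(n/2) = 0.62 × √(8/2) = 0.62 × 2.000 = 1.240.
z_β = 1.240 − 2.054 = -0.814.
Power = Φ(-0.814) = 0.208.

power ≈ 0.21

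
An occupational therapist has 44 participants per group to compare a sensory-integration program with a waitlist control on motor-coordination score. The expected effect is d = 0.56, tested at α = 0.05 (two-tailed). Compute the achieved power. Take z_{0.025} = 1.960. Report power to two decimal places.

power ≈ 0.75

For two equal groups, power = Φ(d·√(n/2) − z_{α/2}).
d·√(n/2) = 0.56 × √(44/2) = 0.56 × 4.690 = 2.627.
z_β = 2.627 − 1.960 = 0.667.
Power = Φ(0.667) = 0.747.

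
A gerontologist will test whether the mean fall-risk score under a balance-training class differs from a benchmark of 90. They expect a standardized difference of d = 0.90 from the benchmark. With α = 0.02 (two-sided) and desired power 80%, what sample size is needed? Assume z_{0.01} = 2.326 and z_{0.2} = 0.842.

n = 13

For a one-sample test: n = ((z_{α/2} + z_β) / d)².
z_{α/2} + z_β = 2.326 + 0.842 = 3.168.
n = (3.168 / 0.90)² = 3.520² = 12.39.
Round up.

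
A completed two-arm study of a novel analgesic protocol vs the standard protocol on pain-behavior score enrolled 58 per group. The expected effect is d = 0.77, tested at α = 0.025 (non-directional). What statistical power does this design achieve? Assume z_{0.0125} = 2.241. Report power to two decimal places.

For two equal groups, power = Φ(d·√(n/2) − z_{α/2}).
d·√(n/2) = 0.77 × √(58/2) = 0.77 × 5.385 = 4.147.
z_β = 4.147 − 2.241 = 1.906.
Power = Φ(1.906) = 0.972.

power ≈ 0.97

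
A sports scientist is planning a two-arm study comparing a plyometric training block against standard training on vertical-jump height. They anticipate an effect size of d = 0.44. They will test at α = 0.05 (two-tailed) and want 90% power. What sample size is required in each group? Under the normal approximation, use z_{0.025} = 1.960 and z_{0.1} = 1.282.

For two independent groups with equal n: n = 2·((z_{α/2} + z_β) / d)².
z_{α/2} + z_β = 1.960 + 1.282 = 3.242.
n = 2 × (3.242 / 0.44)² = 2 × 7.368² = 2 × 54.29 = 108.6.
Round up to the next whole participant.

n = 109 per group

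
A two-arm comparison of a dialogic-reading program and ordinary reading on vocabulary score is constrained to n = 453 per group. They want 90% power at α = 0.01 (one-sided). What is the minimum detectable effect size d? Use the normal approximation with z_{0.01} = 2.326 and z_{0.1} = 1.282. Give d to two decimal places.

For two independent groups of n = 453 each: d_min = (z_{α} + z_β)·√(2/n).
z-sum = 2.326 + 1.282 = 3.608.
d_min = 3.608 × √(2/453) = 3.608 × 0.0664 = 0.240.

d_min ≈ 0.24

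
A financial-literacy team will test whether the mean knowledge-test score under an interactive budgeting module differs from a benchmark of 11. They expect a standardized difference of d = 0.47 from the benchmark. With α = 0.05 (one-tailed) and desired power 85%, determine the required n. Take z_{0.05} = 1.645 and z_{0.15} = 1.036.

For a one-sample test: n = ((z_{α} + z_β) / d)².
z_{α} + z_β = 1.645 + 1.036 = 2.681.
n = (2.681 / 0.47)² = 5.704² = 32.54.
Round up.

n = 33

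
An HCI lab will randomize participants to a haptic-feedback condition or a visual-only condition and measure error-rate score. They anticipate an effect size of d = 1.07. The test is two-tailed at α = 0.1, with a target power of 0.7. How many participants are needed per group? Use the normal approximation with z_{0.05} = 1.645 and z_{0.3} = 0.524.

For two independent groups with equal n: n = 2·((z_{α/2} + z_β) / d)².
z_{α/2} + z_β = 1.645 + 0.524 = 2.169.
n = 2 × (2.169 / 1.07)² = 2 × 2.027² = 2 × 4.11 = 8.2.
Round up to the next whole participant.

n = 9 per group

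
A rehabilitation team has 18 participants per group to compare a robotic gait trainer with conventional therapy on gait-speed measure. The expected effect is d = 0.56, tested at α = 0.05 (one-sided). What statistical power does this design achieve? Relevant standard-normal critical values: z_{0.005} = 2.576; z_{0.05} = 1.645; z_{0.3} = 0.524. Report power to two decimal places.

For two equal groups, power = Φ(d·√(n/2) − z_{α}).
d·√(n/2) = 0.56 × √(18/2) = 0.56 × 3.000 = 1.680.
z_β = 1.680 − 1.645 = 0.035.
Power = Φ(0.035) = 0.514.

power ≈ 0.51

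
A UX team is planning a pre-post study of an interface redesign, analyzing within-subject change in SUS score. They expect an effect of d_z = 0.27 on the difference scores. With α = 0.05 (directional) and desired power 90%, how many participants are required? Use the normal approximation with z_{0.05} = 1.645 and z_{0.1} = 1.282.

n = 118 pairs

For a paired (one-sample on differences) test: n = ((z_{α} + z_β) / d)².
z_{α} + z_β = 1.645 + 1.282 = 2.927.
n = (2.927 / 0.27)² = 10.841² = 117.52.
Round up.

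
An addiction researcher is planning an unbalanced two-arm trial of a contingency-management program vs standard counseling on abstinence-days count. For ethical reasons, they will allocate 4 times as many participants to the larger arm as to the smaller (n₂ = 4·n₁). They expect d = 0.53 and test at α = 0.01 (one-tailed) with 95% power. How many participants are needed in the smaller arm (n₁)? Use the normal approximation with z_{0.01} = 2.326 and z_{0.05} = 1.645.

With allocation ratio k = n₂/n₁ = 4, Var(x̄₁−x̄₂) = σ²(1/n₁ + 1/(k·n₁)) = σ²·(k+1)/(k·n₁).
So n₁ = (1 + 1/k)·((z_{α} + z_β)/d)² = 1.250 × (3.971/0.53)².
n₁ = 1.250 × 56.14 = 70.2.
Round up: n₁ = 71, giving n₂ = 4 × 71 = 284.

n₁ = 71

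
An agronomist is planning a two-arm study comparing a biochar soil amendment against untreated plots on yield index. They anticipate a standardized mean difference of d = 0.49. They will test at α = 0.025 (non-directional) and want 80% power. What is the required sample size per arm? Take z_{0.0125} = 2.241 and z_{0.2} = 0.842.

n = 80 per group

For two independent groups with equal n: n = 2·((z_{α/2} + z_β) / d)².
z_{α/2} + z_β = 2.241 + 0.842 = 3.083.
n = 2 × (3.083 / 0.49)² = 2 × 6.292² = 2 × 39.59 = 79.2.
Round up to the next whole participant.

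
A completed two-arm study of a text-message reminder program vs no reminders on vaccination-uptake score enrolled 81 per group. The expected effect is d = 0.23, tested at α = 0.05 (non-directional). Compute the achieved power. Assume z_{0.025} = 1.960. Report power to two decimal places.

For two equal groups, power = Φ(d·√(n/2) − z_{α/2}).
d·√(n/2) = 0.23 × √(81/2) = 0.23 × 6.364 = 1.464.
z_β = 1.464 − 1.960 = -0.496.
Power = Φ(-0.496) = 0.310.

power ≈ 0.31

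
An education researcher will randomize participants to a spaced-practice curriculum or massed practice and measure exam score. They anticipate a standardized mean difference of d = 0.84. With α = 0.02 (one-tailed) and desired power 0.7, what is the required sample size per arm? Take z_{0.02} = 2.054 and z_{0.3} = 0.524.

n = 19 per group

For two independent groups with equal n: n = 2·((z_{α} + z_β) / d)².
z_{α} + z_β = 2.054 + 0.524 = 2.578.
n = 2 × (2.578 / 0.84)² = 2 × 3.069² = 2 × 9.42 = 18.8.
Round up to the next whole participant.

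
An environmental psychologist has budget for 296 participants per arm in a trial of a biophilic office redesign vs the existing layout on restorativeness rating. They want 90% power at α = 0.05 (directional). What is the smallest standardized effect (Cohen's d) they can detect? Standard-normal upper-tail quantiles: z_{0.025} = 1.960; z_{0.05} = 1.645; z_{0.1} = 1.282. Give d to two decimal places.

d_min ≈ 0.24

For two independent groups of n = 296 each: d_min = (z_{α} + z_β)·√(2/n).
z-sum = 1.645 + 1.282 = 2.927.
d_min = 2.927 × √(2/296) = 2.927 × 0.0822 = 0.241.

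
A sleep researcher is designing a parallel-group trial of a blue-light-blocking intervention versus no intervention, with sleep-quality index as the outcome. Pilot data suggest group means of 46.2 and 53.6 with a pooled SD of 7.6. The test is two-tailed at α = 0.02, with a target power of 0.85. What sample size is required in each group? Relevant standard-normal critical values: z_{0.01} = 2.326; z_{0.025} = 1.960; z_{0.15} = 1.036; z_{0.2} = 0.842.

Cohen's d = |M₁ − M₂| / SD_pooled = |46.2 − 53.6| / 7.6 = 7.4 / 7.6 = 0.974.
For two independent groups with equal n: n = 2·((z_{α/2} + z_β) / d)².
z_{α/2} + z_β = 2.326 + 1.036 = 3.362.
n = 2 × (3.362 / 0.974)² = 2 × 3.452² = 2 × 11.91 = 23.8.
Round up to the next whole participant.

n = 24 per group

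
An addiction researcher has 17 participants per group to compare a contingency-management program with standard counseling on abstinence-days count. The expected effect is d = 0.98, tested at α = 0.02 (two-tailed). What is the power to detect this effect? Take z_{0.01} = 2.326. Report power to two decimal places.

For two equal groups, power = Φ(d·√(n/2) − z_{α/2}).
d·√(n/2) = 0.98 × √(17/2) = 0.98 × 2.915 = 2.857.
z_β = 2.857 − 2.326 = 0.531.
Power = Φ(0.531) = 0.702.

power ≈ 0.70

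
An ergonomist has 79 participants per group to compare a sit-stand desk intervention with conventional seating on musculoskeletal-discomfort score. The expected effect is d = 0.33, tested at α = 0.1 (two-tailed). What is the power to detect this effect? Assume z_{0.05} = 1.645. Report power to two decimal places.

For two equal groups, power = Φ(d·√(n/2) − z_{α/2}).
d·√(n/2) = 0.33 × √(79/2) = 0.33 × 6.285 = 2.074.
z_β = 2.074 − 1.645 = 0.429.
Power = Φ(0.429) = 0.666.

power ≈ 0.67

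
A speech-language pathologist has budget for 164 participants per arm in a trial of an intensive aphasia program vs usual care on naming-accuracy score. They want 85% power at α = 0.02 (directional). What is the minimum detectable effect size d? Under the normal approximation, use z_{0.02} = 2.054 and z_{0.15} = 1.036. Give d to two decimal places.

For two independent groups of n = 164 each: d_min = (z_{α} + z_β)·√(2/n).
z-sum = 2.054 + 1.036 = 3.090.
d_min = 3.090 × √(2/164) = 3.090 × 0.1104 = 0.341.

d_min ≈ 0.34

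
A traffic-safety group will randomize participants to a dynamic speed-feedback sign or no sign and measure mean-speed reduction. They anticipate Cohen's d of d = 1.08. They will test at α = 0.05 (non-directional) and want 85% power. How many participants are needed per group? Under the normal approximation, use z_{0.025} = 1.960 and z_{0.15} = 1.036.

n = 16 per group

For two independent groups with equal n: n = 2·((z_{α/2} + z_β) / d)².
z_{α/2} + z_β = 1.960 + 1.036 = 2.996.
n = 2 × (2.996 / 1.08)² = 2 × 2.774² = 2 × 7.70 = 15.4.
Round up to the next whole participant.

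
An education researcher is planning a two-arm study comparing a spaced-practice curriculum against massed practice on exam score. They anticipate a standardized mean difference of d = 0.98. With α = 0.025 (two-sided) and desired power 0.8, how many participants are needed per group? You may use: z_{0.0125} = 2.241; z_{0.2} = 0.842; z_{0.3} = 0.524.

For two independent groups with equal n: n = 2·((z_{α/2} + z_β) / d)².
z_{α/2} + z_β = 2.241 + 0.842 = 3.083.
n = 2 × (3.083 / 0.98)² = 2 × 3.146² = 2 × 9.90 = 19.8.
Round up to the next whole participant.

n = 20 per group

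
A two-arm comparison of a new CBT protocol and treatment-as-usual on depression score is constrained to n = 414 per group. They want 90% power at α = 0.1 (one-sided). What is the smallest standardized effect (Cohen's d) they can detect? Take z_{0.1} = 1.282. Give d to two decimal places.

For two independent groups of n = 414 each: d_min = (z_{α} + z_β)·√(2/n).
z-sum = 1.282 + 1.282 = 2.564.
d_min = 2.564 × √(2/414) = 2.564 × 0.0695 = 0.178.

d_min ≈ 0.18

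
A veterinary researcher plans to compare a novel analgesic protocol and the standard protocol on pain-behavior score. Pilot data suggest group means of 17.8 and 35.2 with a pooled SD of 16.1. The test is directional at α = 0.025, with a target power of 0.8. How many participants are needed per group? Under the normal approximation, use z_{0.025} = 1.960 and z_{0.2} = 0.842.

n = 14 per group

Cohen's d = |M₁ − M₂| / SD_pooled = |17.8 − 35.2| / 16.1 = 17.4 / 16.1 = 1.081.
For two independent groups with equal n: n = 2·((z_{α} + z_β) / d)².
z_{α} + z_β = 1.960 + 0.842 = 2.802.
n = 2 × (2.802 / 1.081)² = 2 × 2.592² = 2 × 6.72 = 13.4.
Round up to the next whole participant.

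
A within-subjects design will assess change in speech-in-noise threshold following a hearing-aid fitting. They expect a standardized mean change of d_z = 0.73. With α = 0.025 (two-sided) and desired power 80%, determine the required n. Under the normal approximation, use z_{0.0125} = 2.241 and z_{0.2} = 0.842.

n = 18 pairs

For a paired (one-sample on differences) test: n = ((z_{α/2} + z_β) / d)².
z_{α/2} + z_β = 2.241 + 0.842 = 3.083.
n = (3.083 / 0.73)² = 4.223² = 17.84.
Round up.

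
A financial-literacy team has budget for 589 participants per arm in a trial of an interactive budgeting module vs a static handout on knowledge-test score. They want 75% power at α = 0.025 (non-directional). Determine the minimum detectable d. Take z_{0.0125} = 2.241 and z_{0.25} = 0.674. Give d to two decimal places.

For two independent groups of n = 589 each: d_min = (z_{α/2} + z_β)·√(2/n).
z-sum = 2.241 + 0.674 = 2.915.
d_min = 2.915 × √(2/589) = 2.915 × 0.0583 = 0.170.

d_min ≈ 0.17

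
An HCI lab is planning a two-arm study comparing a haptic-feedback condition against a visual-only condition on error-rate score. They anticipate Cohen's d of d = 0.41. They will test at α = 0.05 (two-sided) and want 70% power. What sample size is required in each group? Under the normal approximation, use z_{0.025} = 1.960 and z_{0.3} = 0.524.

n = 74 per group

For two independent groups with equal n: n = 2·((z_{α/2} + z_β) / d)².
z_{α/2} + z_β = 1.960 + 0.524 = 2.484.
n = 2 × (2.484 / 0.41)² = 2 × 6.059² = 2 × 36.71 = 73.4.
Round up to the next whole participant.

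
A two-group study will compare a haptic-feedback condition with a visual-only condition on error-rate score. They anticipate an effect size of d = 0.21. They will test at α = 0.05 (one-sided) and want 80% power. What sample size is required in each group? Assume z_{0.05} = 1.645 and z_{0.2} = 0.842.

For two independent groups with equal n: n = 2·((z_{α} + z_β) / d)².
z_{α} + z_β = 1.645 + 0.842 = 2.487.
n = 2 × (2.487 / 0.21)² = 2 × 11.843² = 2 × 140.25 = 280.5.
Round up to the next whole participant.

n = 281 per group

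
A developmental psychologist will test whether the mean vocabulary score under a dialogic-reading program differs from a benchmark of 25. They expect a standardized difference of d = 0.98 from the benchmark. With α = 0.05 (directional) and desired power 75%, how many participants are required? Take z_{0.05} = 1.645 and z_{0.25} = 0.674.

n = 6

For a one-sample test: n = ((z_{α} + z_β) / d)².
z_{α} + z_β = 1.645 + 0.674 = 2.319.
n = (2.319 / 0.98)² = 2.366² = 5.60.
Round up.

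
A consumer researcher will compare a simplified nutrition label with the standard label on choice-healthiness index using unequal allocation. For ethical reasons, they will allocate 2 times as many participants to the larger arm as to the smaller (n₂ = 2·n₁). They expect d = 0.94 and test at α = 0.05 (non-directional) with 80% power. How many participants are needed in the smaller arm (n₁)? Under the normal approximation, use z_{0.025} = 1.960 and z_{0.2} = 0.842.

n₁ = 14

With allocation ratio k = n₂/n₁ = 2, Var(x̄₁−x̄₂) = σ²(1/n₁ + 1/(k·n₁)) = σ²·(k+1)/(k·n₁).
So n₁ = (1 + 1/k)·((z_{α/2} + z_β)/d)² = 1.500 × (2.802/0.94)².
n₁ = 1.500 × 8.89 = 13.3.
Round up: n₁ = 14, giving n₂ = 2 × 14 = 28.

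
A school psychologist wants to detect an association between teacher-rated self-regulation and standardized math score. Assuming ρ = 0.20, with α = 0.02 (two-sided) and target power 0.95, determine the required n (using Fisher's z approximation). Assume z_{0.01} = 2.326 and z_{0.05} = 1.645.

n = 387

Fisher's z: C = ½·ln((1+r)/(1−r)) = ½·ln(1.5000) = 0.2027.
n = ((z_{α/2} + z_β)/C)² + 3.
(2.326 + 1.645) / 0.2027 = 3.971 / 0.2027 = 19.591.
n = 19.591² + 3 = 383.79 + 3 = 386.8.
Round up.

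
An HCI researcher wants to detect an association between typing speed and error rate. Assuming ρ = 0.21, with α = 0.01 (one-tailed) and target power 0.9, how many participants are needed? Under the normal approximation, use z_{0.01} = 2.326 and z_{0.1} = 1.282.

Fisher's z: C = ½·ln((1+r)/(1−r)) = ½·ln(1.5316) = 0.2132.
n = ((z_{α} + z_β)/C)² + 3.
(2.326 + 1.282) / 0.2132 = 3.608 / 0.2132 = 16.923.
n = 16.923² + 3 = 286.39 + 3 = 289.4.
Round up.

n = 290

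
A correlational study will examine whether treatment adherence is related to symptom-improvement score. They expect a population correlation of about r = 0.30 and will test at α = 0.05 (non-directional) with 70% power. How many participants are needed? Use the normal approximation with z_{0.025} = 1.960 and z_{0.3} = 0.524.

n = 68

Fisher's z: C = ½·ln((1+r)/(1−r)) = ½·ln(1.8571) = 0.3095.
n = ((z_{α/2} + z_β)/C)² + 3.
(1.960 + 0.524) / 0.3095 = 2.484 / 0.3095 = 8.026.
n = 8.026² + 3 = 64.41 + 3 = 67.4.
Round up.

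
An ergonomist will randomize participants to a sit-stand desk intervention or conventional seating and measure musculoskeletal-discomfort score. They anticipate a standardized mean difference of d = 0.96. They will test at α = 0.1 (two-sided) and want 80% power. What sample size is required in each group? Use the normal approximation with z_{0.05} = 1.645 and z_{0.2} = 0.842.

n = 14 per group

For two independent groups with equal n: n = 2·((z_{α/2} + z_β) / d)².
z_{α/2} + z_β = 1.645 + 0.842 = 2.487.
n = 2 × (2.487 / 0.96)² = 2 × 2.591² = 2 × 6.71 = 13.4.
Round up to the next whole participant.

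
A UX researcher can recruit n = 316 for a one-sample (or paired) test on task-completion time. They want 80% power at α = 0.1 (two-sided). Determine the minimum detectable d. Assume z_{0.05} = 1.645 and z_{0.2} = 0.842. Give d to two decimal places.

d_min ≈ 0.14

For a single sample (or paired design) of n = 316: d_min = (z_{α/2} + z_β)/√n.
z-sum = 1.645 + 0.842 = 2.487.
d_min = 2.487 / √316 = 2.487 / 17.776 = 0.140.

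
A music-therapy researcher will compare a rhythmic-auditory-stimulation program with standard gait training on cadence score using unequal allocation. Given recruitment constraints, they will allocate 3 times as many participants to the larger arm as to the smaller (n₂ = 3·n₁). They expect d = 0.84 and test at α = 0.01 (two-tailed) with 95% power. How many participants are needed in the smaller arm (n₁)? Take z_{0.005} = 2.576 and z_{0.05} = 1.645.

n₁ = 34

With allocation ratio k = n₂/n₁ = 3, Var(x̄₁−x̄₂) = σ²(1/n₁ + 1/(k·n₁)) = σ²·(k+1)/(k·n₁).
So n₁ = (1 + 1/k)·((z_{α/2} + z_β)/d)² = 1.333 × (4.221/0.84)².
n₁ = 1.333 × 25.25 = 33.7.
Round up: n₁ = 34, giving n₂ = 3 × 34 = 102.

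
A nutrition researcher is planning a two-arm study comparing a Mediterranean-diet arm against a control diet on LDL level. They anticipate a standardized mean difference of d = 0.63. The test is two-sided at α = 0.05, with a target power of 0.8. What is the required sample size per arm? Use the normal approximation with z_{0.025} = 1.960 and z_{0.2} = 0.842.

For two independent groups with equal n: n = 2·((z_{α/2} + z_β) / d)².
z_{α/2} + z_β = 1.960 + 0.842 = 2.802.
n = 2 × (2.802 / 0.63)² = 2 × 4.448² = 2 × 19.78 = 39.6.
Round up to the next whole participant.

n = 40 per group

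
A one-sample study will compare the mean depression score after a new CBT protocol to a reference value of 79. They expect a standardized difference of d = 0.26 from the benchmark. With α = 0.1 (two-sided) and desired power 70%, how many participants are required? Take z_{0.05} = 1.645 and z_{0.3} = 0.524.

n = 70

For a one-sample test: n = ((z_{α/2} + z_β) / d)².
z_{α/2} + z_β = 1.645 + 0.524 = 2.169.
n = (2.169 / 0.26)² = 8.342² = 69.59.
Round up.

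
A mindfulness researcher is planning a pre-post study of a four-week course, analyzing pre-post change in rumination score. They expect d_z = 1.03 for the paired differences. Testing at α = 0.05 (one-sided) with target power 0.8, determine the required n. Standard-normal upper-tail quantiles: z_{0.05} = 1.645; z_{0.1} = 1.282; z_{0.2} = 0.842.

n = 6 pairs

For a paired (one-sample on differences) test: n = ((z_{α} + z_β) / d)².
z_{α} + z_β = 1.645 + 0.842 = 2.487.
n = (2.487 / 1.03)² = 2.415² = 5.83.
Round up.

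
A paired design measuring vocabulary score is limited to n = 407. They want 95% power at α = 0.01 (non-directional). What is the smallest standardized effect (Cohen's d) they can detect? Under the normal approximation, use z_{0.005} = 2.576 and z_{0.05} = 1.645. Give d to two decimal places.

For a single sample (or paired design) of n = 407: d_min = (z_{α/2} + z_β)/√n.
z-sum = 2.576 + 1.645 = 4.221.
d_min = 4.221 / √407 = 4.221 / 20.174 = 0.209.

d_min ≈ 0.21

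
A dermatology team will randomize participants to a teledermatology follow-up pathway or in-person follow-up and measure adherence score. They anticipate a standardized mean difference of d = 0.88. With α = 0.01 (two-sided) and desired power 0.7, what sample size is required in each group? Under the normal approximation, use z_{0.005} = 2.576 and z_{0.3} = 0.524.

n = 25 per group

For two independent groups with equal n: n = 2·((z_{α/2} + z_β) / d)².
z_{α/2} + z_β = 2.576 + 0.524 = 3.100.
n = 2 × (3.100 / 0.88)² = 2 × 3.523² = 2 × 12.41 = 24.8.
Round up to the next whole participant.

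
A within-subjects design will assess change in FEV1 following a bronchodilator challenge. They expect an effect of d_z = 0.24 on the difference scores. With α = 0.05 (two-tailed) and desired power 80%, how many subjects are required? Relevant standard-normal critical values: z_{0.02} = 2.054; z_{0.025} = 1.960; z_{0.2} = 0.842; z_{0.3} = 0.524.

n = 137 pairs

For a paired (one-sample on differences) test: n = ((z_{α/2} + z_β) / d)².
z_{α/2} + z_β = 1.960 + 0.842 = 2.802.
n = (2.802 / 0.24)² = 11.675² = 136.31.
Round up.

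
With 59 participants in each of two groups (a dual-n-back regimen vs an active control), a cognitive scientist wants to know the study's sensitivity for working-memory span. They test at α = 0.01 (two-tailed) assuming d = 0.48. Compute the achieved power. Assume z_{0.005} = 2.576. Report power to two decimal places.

power ≈ 0.51

For two equal groups, power = Φ(d·√(n/2) − z_{α/2}).
d·√(n/2) = 0.48 × √(59/2) = 0.48 × 5.431 = 2.607.
z_β = 2.607 − 2.576 = 0.031.
Power = Φ(0.031) = 0.512.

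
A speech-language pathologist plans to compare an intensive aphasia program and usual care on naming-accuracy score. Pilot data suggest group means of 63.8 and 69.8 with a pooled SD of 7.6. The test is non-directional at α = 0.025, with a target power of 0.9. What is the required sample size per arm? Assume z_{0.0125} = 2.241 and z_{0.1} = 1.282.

Cohen's d = |M₁ − M₂| / SD_pooled = |63.8 − 69.8| / 7.6 = 6.0 / 7.6 = 0.789.
For two independent groups with equal n: n = 2·((z_{α/2} + z_β) / d)².
z_{α/2} + z_β = 2.241 + 1.282 = 3.523.
n = 2 × (3.523 / 0.789)² = 2 × 4.465² = 2 × 19.94 = 39.9.
Round up to the next whole participant.

n = 40 per group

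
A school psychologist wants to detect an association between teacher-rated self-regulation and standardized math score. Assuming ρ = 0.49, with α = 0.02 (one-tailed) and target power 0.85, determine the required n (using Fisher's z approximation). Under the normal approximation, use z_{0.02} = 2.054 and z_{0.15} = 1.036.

n = 37

Fisher's z: C = ½·ln((1+r)/(1−r)) = ½·ln(2.9216) = 0.5361.
n = ((z_{α} + z_β)/C)² + 3.
(2.054 + 1.036) / 0.5361 = 3.090 / 0.5361 = 5.764.
n = 5.764² + 3 = 33.22 + 3 = 36.2.
Round up.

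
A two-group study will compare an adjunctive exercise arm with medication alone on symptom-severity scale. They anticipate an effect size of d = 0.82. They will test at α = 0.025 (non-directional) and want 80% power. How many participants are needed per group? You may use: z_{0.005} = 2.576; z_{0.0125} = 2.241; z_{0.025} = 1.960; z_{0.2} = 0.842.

n = 29 per group

For two independent groups with equal n: n = 2·((z_{α/2} + z_β) / d)².
z_{α/2} + z_β = 2.241 + 0.842 = 3.083.
n = 2 × (3.083 / 0.82)² = 2 × 3.760² = 2 × 14.14 = 28.3.
Round up to the next whole participant.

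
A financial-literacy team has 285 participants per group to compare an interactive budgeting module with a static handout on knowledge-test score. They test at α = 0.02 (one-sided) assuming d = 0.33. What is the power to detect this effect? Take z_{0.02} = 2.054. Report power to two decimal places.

For two equal groups, power = Φ(d·√(n/2) − z_{α}).
d·√(n/2) = 0.33 × √(285/2) = 0.33 × 11.937 = 3.939.
z_β = 3.939 − 2.054 = 1.885.
Power = Φ(1.885) = 0.970.

power ≈ 0.97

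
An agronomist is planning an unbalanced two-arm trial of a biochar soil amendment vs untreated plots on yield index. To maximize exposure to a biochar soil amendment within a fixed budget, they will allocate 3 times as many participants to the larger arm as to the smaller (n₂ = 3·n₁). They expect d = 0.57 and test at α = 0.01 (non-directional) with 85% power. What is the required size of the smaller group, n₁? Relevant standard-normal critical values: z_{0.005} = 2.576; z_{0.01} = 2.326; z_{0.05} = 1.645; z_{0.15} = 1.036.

n₁ = 54

With allocation ratio k = n₂/n₁ = 3, Var(x̄₁−x̄₂) = σ²(1/n₁ + 1/(k·n₁)) = σ²·(k+1)/(k·n₁).
So n₁ = (1 + 1/k)·((z_{α/2} + z_β)/d)² = 1.333 × (3.612/0.57)².
n₁ = 1.333 × 40.16 = 53.5.
Round up: n₁ = 54, giving n₂ = 3 × 54 = 162.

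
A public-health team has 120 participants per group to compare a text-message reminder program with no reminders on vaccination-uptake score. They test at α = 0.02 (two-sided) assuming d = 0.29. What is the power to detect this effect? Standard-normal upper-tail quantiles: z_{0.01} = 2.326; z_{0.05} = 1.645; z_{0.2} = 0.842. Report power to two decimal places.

For two equal groups, power = Φ(d·√(n/2) − z_{α/2}).
d·√(n/2) = 0.29 × √(120/2) = 0.29 × 7.746 = 2.246.
z_β = 2.246 − 2.326 = -0.080.
Power = Φ(-0.080) = 0.468.

power ≈ 0.47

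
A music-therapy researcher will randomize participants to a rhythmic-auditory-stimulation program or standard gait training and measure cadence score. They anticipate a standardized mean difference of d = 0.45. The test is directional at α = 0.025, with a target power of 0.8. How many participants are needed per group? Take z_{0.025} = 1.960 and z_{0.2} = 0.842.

For two independent groups with equal n: n = 2·((z_{α} + z_β) / d)².
z_{α} + z_β = 1.960 + 0.842 = 2.802.
n = 2 × (2.802 / 0.45)² = 2 × 6.227² = 2 × 38.77 = 77.5.
Round up to the next whole participant.

n = 78 per group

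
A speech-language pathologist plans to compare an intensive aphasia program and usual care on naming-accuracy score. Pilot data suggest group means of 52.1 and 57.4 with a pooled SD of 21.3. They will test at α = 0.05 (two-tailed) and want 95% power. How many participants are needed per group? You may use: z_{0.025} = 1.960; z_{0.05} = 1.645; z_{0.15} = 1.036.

Cohen's d = |M₁ − M₂| / SD_pooled = |52.1 − 57.4| / 21.3 = 5.3 / 21.3 = 0.249.
For two independent groups with equal n: n = 2·((z_{α/2} + z_β) / d)².
z_{α/2} + z_β = 1.960 + 1.645 = 3.605.
n = 2 × (3.605 / 0.249)² = 2 × 14.478² = 2 × 209.61 = 419.2.
Round up to the next whole participant.

n = 420 per group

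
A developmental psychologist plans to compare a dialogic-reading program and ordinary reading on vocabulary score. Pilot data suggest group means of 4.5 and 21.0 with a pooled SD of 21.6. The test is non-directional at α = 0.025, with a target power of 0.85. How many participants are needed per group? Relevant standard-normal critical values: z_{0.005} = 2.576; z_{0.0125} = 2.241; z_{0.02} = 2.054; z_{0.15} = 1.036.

n = 37 per group

Cohen's d = |M₁ − M₂| / SD_pooled = |4.5 − 21.0| / 21.6 = 16.5 / 21.6 = 0.764.
For two independent groups with equal n: n = 2·((z_{α/2} + z_β) / d)².
z_{α/2} + z_β = 2.241 + 1.036 = 3.277.
n = 2 × (3.277 / 0.764)² = 2 × 4.289² = 2 × 18.40 = 36.8.
Round up to the next whole participant.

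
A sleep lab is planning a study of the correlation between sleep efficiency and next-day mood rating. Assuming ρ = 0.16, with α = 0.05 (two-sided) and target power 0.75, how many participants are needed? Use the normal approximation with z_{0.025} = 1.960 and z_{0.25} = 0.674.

Fisher's z: C = ½·ln((1+r)/(1−r)) = ½·ln(1.3810) = 0.1614.
n = ((z_{α/2} + z_β)/C)² + 3.
(1.960 + 0.674) / 0.1614 = 2.634 / 0.1614 = 16.320.
n = 16.320² + 3 = 266.33 + 3 = 269.3.
Round up.

n = 270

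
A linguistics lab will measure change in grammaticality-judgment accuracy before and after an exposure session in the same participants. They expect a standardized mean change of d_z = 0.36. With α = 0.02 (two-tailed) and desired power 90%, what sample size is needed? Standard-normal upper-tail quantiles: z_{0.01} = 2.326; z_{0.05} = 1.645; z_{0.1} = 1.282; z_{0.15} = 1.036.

n = 101 pairs

For a paired (one-sample on differences) test: n = ((z_{α/2} + z_β) / d)².
z_{α/2} + z_β = 2.326 + 1.282 = 3.608.
n = (3.608 / 0.36)² = 10.022² = 100.44.
Round up.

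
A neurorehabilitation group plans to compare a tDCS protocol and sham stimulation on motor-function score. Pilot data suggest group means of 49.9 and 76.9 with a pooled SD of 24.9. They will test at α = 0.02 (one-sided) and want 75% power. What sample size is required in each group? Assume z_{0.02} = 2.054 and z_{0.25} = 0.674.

Cohen's d = |M₁ − M₂| / SD_pooled = |49.9 − 76.9| / 24.9 = 27.0 / 24.9 = 1.084.
For two independent groups with equal n: n = 2·((z_{α} + z_β) / d)².
z_{α} + z_β = 2.054 + 0.674 = 2.728.
n = 2 × (2.728 / 1.084)² = 2 × 2.517² = 2 × 6.33 = 12.7.
Round up to the next whole participant.

n = 13 per group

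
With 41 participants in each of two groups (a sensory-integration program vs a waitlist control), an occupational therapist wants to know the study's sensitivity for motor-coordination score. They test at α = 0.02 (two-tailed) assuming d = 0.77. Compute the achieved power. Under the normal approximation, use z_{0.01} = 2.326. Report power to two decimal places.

power ≈ 0.88

For two equal groups, power = Φ(d·√(n/2) − z_{α/2}).
d·√(n/2) = 0.77 × √(41/2) = 0.77 × 4.528 = 3.486.
z_β = 3.486 − 2.326 = 1.160.
Power = Φ(1.160) = 0.877.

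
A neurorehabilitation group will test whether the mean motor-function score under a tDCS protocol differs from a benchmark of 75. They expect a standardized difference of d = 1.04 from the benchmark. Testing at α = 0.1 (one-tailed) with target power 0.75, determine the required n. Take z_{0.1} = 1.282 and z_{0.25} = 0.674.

For a one-sample test: n = ((z_{α} + z_β) / d)².
z_{α} + z_β = 1.282 + 0.674 = 1.956.
n = (1.956 / 1.04)² = 1.881² = 3.54.
Round up.

n = 4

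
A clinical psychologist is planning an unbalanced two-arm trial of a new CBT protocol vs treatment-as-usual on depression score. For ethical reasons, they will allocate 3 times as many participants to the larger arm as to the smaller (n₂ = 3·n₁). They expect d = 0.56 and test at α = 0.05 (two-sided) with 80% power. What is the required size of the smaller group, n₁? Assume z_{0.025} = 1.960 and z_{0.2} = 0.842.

With allocation ratio k = n₂/n₁ = 3, Var(x̄₁−x̄₂) = σ²(1/n₁ + 1/(k·n₁)) = σ²·(k+1)/(k·n₁).
So n₁ = (1 + 1/k)·((z_{α/2} + z_β)/d)² = 1.333 × (2.802/0.56)².
n₁ = 1.333 × 25.04 = 33.4.
Round up: n₁ = 34, giving n₂ = 3 × 34 = 102.

n₁ = 34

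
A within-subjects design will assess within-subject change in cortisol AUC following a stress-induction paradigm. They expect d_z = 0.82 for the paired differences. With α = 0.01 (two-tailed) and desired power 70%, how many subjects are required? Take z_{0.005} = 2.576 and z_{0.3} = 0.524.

n = 15 pairs

For a paired (one-sample on differences) test: n = ((z_{α/2} + z_β) / d)².
z_{α/2} + z_β = 2.576 + 0.524 = 3.100.
n = (3.100 / 0.82)² = 3.780² = 14.29.
Round up.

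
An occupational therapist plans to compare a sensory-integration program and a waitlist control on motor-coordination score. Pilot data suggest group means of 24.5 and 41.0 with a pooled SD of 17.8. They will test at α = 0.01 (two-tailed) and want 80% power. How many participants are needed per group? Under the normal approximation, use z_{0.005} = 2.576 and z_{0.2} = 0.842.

n = 28 per group

Cohen's d = |M₁ − M₂| / SD_pooled = |24.5 − 41.0| / 17.8 = 16.5 / 17.8 = 0.927.
For two independent groups with equal n: n = 2·((z_{α/2} + z_β) / d)².
z_{α/2} + z_β = 2.576 + 0.842 = 3.418.
n = 2 × (3.418 / 0.927)² = 2 × 3.687² = 2 × 13.60 = 27.2.
Round up to the next whole participant.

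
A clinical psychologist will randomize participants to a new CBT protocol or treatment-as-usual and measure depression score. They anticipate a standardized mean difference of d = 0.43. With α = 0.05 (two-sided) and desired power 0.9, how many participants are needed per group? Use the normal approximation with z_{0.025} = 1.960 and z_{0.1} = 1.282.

For two independent groups with equal n: n = 2·((z_{α/2} + z_β) / d)².
z_{α/2} + z_β = 1.960 + 1.282 = 3.242.
n = 2 × (3.242 / 0.43)² = 2 × 7.540² = 2 × 56.84 = 113.7.
Round up to the next whole participant.

n = 114 per group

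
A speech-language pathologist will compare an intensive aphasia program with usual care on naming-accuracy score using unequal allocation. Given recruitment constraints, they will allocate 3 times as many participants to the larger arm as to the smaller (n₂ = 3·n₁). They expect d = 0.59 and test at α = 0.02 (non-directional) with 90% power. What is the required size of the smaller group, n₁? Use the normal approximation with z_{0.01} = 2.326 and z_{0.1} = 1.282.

With allocation ratio k = n₂/n₁ = 3, Var(x̄₁−x̄₂) = σ²(1/n₁ + 1/(k·n₁)) = σ²·(k+1)/(k·n₁).
So n₁ = (1 + 1/k)·((z_{α/2} + z_β)/d)² = 1.333 × (3.608/0.59)².
n₁ = 1.333 × 37.40 = 49.9.
Round up: n₁ = 50, giving n₂ = 3 × 50 = 150.

n₁ = 50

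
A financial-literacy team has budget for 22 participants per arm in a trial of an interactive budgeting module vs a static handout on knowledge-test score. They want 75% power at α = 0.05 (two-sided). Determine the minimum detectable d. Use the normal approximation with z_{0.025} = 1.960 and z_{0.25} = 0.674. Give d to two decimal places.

d_min ≈ 0.79

For two independent groups of n = 22 each: d_min = (z_{α/2} + z_β)·√(2/n).
z-sum = 1.960 + 0.674 = 2.634.
d_min = 2.634 × √(2/22) = 2.634 × 0.3015 = 0.794.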